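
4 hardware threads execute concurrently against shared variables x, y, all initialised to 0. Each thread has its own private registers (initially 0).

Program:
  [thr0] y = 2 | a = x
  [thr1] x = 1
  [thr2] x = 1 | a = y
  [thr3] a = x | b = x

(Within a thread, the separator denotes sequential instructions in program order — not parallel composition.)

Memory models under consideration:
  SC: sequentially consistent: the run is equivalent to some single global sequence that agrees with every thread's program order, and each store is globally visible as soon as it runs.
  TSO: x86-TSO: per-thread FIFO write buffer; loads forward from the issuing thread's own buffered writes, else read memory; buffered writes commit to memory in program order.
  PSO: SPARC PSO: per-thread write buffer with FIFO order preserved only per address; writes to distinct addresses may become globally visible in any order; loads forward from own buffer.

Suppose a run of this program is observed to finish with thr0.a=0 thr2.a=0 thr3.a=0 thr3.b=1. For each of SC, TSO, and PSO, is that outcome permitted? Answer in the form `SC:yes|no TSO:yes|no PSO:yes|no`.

outcome vector order: (thr0.a,thr2.a,thr3.a,thr3.b)
[SC] allowed = {<0 2 0 0> <0 2 0 1> <0 2 1 1> <1 0 0 0> <1 0 0 1> <1 0 1 1> <1 2 0 0> <1 2 0 1> <1 2 1 1>}
[TSO] allowed = {<0 0 0 0> <0 0 0 1> <0 0 1 1> <0 2 0 0> <0 2 0 1> <0 2 1 1> <1 0 0 0> <1 0 0 1> <1 0 1 1> <1 2 0 0> <1 2 0 1> <1 2 1 1>}
[PSO] allowed = {<0 0 0 0> <0 0 0 1> <0 0 1 1> <0 2 0 0> <0 2 0 1> <0 2 1 1> <1 0 0 0> <1 0 0 1> <1 0 1 1> <1 2 0 0> <1 2 0 1> <1 2 1 1>}
target <0 0 0 1> ∈ {TSO,PSO}

SC:no TSO:yes PSO:yes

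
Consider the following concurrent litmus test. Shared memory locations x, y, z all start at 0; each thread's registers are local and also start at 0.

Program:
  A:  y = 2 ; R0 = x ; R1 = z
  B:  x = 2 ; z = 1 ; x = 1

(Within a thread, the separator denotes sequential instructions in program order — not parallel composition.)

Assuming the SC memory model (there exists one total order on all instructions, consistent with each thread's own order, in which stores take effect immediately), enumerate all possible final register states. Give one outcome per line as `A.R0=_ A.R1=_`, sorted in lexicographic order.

A.R0=0 A.R1=0
A.R0=0 A.R1=1
A.R0=1 A.R1=1
A.R0=2 A.R1=0
A.R0=2 A.R1=1

outcome vector order: (A.R0,A.R1)
|SC outcomes| = 5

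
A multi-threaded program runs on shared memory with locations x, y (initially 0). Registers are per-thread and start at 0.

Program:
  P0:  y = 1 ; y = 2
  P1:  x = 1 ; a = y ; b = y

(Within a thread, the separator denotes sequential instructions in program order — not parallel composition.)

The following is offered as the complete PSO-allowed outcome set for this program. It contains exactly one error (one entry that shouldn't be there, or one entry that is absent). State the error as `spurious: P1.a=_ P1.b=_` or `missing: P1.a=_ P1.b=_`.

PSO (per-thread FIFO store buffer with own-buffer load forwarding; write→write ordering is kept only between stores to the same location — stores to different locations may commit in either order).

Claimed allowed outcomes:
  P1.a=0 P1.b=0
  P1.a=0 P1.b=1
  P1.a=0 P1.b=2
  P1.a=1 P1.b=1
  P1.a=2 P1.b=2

missing: P1.a=1 P1.b=2

outcome vector order: (P1.a,P1.b)
PSO: 6 outcomes — {(0,0) (0,1) (0,2) (1,1) (1,2) (2,2)}
PSO∖claimed = {(1,2)}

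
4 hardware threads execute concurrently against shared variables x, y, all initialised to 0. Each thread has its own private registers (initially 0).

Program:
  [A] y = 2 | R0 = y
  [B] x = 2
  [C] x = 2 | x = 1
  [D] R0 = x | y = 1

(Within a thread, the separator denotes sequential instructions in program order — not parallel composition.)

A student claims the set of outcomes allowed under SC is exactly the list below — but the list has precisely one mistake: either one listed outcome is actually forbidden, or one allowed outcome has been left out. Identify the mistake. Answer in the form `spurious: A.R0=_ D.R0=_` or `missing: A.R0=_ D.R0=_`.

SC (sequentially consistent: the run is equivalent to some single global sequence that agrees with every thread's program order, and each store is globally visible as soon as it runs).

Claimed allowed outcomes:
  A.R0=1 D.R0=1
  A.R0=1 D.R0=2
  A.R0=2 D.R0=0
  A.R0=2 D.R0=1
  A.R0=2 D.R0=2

outcome vector order: (A.R0,D.R0)
[SC] allowed = {1/0 1/1 1/2 2/0 2/1 2/2}
SC∖claimed = {1/0}

missing: A.R0=1 D.R0=0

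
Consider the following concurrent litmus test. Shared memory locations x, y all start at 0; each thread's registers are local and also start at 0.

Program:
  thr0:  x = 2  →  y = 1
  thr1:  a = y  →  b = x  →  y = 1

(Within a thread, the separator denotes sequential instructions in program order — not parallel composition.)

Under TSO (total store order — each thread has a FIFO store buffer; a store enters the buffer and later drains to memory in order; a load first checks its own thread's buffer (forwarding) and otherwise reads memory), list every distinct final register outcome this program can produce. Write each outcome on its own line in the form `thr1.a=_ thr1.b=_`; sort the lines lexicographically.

thr1.a=0 thr1.b=0
thr1.a=0 thr1.b=2
thr1.a=1 thr1.b=2

outcome vector order: (thr1.a,thr1.b)
|TSO outcomes| = 3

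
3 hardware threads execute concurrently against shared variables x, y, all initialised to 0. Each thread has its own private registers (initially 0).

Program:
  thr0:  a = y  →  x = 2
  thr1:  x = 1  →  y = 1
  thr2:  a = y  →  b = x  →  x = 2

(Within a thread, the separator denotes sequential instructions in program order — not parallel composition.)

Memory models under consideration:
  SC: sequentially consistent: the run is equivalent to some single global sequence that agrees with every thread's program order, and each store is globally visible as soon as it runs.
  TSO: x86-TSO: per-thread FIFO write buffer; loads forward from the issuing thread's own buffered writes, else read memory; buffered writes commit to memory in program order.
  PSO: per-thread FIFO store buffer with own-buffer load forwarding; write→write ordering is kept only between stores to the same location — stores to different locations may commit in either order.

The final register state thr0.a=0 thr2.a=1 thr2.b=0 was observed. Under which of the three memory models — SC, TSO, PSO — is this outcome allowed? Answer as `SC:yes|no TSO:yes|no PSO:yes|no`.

outcome vector order: (thr0.a,thr2.a,thr2.b)
[SC] allowed = {(0,0,0); (0,0,1); (0,0,2); (0,1,1); (0,1,2); (1,0,0); (1,0,1); (1,0,2); (1,1,1); (1,1,2)}
[TSO] allowed = {(0,0,0); (0,0,1); (0,0,2); (0,1,1); (0,1,2); (1,0,0); (1,0,1); (1,0,2); (1,1,1); (1,1,2)}
[PSO] allowed = {(0,0,0); (0,0,1); (0,0,2); (0,1,0); (0,1,1); (0,1,2); (1,0,0); (1,0,1); (1,0,2); (1,1,0); (1,1,1); (1,1,2)}
target (0,1,0) ∈ {PSO}

SC:no TSO:no PSO:yes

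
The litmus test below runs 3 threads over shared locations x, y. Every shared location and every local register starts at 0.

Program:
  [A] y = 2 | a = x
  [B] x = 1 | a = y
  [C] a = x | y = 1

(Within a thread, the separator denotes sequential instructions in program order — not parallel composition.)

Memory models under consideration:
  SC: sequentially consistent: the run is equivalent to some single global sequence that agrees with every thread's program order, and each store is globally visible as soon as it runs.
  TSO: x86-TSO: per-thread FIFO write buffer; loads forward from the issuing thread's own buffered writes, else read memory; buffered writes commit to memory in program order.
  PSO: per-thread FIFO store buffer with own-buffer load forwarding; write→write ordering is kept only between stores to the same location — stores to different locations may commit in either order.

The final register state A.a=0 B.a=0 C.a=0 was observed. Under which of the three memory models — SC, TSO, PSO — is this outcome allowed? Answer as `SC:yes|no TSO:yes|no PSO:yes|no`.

SC:no TSO:yes PSO:yes

outcome vector order: (A.a,B.a,C.a)
SC (10): (0,1,0), (0,1,1), (0,2,0), (0,2,1), (1,0,0), (1,0,1), (1,1,0), (1,1,1), (1,2,0), (1,2,1)
TSO (12): (0,0,0), (0,0,1), (0,1,0), (0,1,1), (0,2,0), (0,2,1), (1,0,0), (1,0,1), (1,1,0), (1,1,1), (1,2,0), (1,2,1)
PSO (12): (0,0,0), (0,0,1), (0,1,0), (0,1,1), (0,2,0), (0,2,1), (1,0,0), (1,0,1), (1,1,0), (1,1,1), (1,2,0), (1,2,1)
target (0,0,0) ∈ {TSO,PSO}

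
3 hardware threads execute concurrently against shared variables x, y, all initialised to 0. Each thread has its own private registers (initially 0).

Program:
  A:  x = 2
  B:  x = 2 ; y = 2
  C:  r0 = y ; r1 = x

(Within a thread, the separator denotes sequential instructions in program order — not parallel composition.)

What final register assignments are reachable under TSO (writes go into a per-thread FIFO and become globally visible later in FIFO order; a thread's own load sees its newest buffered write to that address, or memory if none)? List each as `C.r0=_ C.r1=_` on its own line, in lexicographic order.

outcome vector order: (C.r0,C.r1)
|TSO outcomes| = 3

C.r0=0 C.r1=0
C.r0=0 C.r1=2
C.r0=2 C.r1=2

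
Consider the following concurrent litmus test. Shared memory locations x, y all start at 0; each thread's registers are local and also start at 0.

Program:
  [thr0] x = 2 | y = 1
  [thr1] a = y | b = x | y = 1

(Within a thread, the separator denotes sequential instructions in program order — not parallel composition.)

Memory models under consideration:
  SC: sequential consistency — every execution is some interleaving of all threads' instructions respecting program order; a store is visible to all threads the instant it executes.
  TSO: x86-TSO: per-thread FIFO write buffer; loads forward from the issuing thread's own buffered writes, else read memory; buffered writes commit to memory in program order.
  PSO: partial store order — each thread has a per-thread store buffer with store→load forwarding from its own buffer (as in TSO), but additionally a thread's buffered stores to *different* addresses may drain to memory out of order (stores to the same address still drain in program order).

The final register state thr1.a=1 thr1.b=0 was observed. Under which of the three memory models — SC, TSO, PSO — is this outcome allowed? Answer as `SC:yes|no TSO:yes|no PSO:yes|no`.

SC:no TSO:no PSO:yes

outcome vector order: (thr1.a,thr1.b)
SC (3): (0,0); (0,2); (1,2)
TSO (3): (0,0); (0,2); (1,2)
PSO (4): (0,0); (0,2); (1,0); (1,2)
target (1,0) ∈ {PSO}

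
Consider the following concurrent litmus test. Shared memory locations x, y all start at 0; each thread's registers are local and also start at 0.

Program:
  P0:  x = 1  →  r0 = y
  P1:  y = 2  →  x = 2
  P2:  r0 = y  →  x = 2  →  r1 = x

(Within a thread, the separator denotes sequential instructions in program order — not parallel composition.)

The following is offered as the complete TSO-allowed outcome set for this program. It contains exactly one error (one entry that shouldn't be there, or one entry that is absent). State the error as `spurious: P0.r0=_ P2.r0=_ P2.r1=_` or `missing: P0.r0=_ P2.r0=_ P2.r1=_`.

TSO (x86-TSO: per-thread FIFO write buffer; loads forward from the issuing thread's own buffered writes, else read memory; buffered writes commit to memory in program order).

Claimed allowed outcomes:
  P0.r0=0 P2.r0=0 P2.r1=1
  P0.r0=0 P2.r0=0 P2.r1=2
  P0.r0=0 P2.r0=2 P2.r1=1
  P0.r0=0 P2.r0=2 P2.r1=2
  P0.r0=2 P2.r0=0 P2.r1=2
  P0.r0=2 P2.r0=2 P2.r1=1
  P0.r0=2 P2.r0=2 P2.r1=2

missing: P0.r0=2 P2.r0=0 P2.r1=1

outcome vector order: (P0.r0,P2.r0,P2.r1)
TSO (8): (0,0,1) (0,0,2) (0,2,1) (0,2,2) (2,0,1) (2,0,2) (2,2,1) (2,2,2)
TSO∖claimed = {(2,0,1)}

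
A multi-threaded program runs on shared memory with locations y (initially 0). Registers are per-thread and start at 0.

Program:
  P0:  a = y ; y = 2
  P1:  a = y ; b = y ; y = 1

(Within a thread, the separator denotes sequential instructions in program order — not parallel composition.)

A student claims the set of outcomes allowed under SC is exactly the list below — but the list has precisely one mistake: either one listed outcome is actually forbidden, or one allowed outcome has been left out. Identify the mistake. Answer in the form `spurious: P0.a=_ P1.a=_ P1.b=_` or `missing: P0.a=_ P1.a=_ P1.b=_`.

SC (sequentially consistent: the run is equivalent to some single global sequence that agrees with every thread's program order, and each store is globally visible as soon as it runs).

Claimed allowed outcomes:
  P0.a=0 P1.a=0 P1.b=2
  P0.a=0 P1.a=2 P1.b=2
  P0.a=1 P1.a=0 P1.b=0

outcome vector order: (P0.a,P1.a,P1.b)
SC: 4 outcomes — {0/0/0 0/0/2 0/2/2 1/0/0}
SC∖claimed = {0/0/0}

missing: P0.a=0 P1.a=0 P1.b=0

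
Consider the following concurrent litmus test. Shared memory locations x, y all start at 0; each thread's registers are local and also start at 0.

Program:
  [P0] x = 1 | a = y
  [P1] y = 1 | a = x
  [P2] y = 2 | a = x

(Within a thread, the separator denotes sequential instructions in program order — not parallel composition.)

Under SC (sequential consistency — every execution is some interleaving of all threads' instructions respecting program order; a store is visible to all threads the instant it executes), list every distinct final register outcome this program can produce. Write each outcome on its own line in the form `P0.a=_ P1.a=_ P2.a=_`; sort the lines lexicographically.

outcome vector order: (P0.a,P1.a,P2.a)
|SC outcomes| = 9

P0.a=0 P1.a=1 P2.a=1
P0.a=1 P1.a=0 P2.a=0
P0.a=1 P1.a=0 P2.a=1
P0.a=1 P1.a=1 P2.a=0
P0.a=1 P1.a=1 P2.a=1
P0.a=2 P1.a=0 P2.a=0
P0.a=2 P1.a=0 P2.a=1
P0.a=2 P1.a=1 P2.a=0
P0.a=2 P1.a=1 P2.a=1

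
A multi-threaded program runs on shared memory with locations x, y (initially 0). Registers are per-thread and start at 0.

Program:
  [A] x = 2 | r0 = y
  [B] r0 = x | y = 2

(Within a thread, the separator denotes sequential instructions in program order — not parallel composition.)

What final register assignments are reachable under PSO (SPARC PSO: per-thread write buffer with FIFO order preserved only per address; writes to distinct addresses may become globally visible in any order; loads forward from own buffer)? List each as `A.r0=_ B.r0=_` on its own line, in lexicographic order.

outcome vector order: (A.r0,B.r0)
|PSO outcomes| = 4

A.r0=0 B.r0=0
A.r0=0 B.r0=2
A.r0=2 B.r0=0
A.r0=2 B.r0=2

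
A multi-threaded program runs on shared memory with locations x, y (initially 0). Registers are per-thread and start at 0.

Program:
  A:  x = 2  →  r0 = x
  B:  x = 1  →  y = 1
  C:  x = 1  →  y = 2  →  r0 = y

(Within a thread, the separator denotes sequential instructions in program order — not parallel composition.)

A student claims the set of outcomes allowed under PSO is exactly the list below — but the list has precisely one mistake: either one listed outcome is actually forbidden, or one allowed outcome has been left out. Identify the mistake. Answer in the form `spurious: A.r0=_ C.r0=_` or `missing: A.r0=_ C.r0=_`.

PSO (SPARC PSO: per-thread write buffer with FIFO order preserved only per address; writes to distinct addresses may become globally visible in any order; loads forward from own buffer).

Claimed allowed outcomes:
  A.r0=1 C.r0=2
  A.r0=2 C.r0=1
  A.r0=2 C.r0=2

missing: A.r0=1 C.r0=1

outcome vector order: (A.r0,C.r0)
PSO: 4 outcomes — {(1,1) (1,2) (2,1) (2,2)}
PSO∖claimed = {(1,1)}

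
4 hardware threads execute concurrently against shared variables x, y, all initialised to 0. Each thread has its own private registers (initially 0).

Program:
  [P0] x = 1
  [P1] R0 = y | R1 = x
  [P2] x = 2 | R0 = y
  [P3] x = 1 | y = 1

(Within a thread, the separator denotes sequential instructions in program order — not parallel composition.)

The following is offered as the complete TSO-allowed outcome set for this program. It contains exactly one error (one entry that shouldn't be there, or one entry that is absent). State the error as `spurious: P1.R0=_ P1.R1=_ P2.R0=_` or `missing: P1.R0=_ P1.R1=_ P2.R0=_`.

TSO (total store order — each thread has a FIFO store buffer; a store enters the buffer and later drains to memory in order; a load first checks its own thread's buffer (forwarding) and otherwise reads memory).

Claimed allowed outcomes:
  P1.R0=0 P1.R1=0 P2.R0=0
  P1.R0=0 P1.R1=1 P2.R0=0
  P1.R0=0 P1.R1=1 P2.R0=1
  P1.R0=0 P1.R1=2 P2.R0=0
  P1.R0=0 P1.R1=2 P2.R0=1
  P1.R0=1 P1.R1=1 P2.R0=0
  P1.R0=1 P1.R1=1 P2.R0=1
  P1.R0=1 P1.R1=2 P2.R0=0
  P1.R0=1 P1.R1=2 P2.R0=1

missing: P1.R0=0 P1.R1=0 P2.R0=1

outcome vector order: (P1.R0,P1.R1,P2.R0)
under TSO → 0/0/0; 0/0/1; 0/1/0; 0/1/1; 0/2/0; 0/2/1; 1/1/0; 1/1/1; 1/2/0; 1/2/1
TSO∖claimed = {0/0/1}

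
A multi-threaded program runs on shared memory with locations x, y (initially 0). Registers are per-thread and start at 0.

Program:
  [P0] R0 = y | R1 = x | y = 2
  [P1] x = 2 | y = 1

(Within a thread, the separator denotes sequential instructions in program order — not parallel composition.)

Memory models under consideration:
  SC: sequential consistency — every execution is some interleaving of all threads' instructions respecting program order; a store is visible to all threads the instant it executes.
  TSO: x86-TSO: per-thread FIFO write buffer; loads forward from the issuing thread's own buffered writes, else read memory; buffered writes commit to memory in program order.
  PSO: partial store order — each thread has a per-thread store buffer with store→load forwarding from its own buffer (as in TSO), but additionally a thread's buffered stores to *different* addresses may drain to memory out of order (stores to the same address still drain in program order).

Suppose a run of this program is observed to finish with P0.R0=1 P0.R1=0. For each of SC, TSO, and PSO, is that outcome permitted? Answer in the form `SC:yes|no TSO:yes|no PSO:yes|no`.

outcome vector order: (P0.R0,P0.R1)
[SC] allowed = {0/0 0/2 1/2}
[TSO] allowed = {0/0 0/2 1/2}
[PSO] allowed = {0/0 0/2 1/0 1/2}
target 1/0 ∈ {PSO}

SC:no TSO:no PSO:yes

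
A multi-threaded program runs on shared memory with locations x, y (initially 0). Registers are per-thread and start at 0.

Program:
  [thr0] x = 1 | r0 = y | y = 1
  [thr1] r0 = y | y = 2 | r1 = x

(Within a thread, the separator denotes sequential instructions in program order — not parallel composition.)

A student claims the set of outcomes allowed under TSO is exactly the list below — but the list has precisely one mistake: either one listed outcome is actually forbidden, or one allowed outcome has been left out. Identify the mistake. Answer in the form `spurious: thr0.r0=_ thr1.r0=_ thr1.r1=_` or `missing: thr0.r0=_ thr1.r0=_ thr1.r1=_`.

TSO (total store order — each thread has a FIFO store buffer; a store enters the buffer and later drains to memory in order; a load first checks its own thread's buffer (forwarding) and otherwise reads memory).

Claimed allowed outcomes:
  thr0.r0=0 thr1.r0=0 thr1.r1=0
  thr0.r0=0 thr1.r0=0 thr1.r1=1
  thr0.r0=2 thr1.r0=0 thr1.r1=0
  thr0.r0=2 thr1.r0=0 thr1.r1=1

missing: thr0.r0=0 thr1.r0=1 thr1.r1=1

outcome vector order: (thr0.r0,thr1.r0,thr1.r1)
under TSO → (0,0,0) (0,0,1) (0,1,1) (2,0,0) (2,0,1)
TSO∖claimed = {(0,1,1)}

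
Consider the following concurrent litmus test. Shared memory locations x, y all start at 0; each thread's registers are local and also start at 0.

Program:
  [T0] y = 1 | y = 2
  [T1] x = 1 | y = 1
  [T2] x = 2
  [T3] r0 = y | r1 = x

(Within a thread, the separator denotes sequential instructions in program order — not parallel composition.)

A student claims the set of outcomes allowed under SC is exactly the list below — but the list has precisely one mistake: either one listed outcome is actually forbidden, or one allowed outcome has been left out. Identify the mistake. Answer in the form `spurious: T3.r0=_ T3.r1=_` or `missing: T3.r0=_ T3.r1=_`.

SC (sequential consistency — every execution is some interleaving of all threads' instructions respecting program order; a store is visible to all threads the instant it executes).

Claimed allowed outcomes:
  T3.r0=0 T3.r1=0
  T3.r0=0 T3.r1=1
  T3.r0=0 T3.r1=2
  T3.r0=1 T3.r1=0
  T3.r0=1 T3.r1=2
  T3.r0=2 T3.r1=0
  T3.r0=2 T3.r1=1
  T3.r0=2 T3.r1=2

outcome vector order: (T3.r0,T3.r1)
[SC] allowed = {(0,0), (0,1), (0,2), (1,0), (1,1), (1,2), (2,0), (2,1), (2,2)}
SC∖claimed = {(1,1)}

missing: T3.r0=1 T3.r1=1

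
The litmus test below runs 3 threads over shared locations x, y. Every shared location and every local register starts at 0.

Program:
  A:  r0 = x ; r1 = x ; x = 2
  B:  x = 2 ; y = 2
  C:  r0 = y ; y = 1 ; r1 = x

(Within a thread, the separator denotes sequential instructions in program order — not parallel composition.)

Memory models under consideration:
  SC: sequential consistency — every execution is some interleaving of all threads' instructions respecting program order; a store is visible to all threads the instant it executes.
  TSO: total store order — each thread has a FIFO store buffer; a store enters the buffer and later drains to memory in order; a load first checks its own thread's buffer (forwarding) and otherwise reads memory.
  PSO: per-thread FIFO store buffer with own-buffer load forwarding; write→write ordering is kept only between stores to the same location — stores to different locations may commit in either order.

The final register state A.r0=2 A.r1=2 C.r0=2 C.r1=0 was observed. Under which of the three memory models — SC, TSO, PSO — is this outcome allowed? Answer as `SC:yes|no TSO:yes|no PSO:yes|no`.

outcome vector order: (A.r0,A.r1,C.r0,C.r1)
SC (9): 0000; 0002; 0022; 0200; 0202; 0222; 2200; 2202; 2222
TSO (9): 0000; 0002; 0022; 0200; 0202; 0222; 2200; 2202; 2222
PSO (12): 0000; 0002; 0020; 0022; 0200; 0202; 0220; 0222; 2200; 2202; 2220; 2222
target 2220 ∈ {PSO}

SC:no TSO:no PSO:yes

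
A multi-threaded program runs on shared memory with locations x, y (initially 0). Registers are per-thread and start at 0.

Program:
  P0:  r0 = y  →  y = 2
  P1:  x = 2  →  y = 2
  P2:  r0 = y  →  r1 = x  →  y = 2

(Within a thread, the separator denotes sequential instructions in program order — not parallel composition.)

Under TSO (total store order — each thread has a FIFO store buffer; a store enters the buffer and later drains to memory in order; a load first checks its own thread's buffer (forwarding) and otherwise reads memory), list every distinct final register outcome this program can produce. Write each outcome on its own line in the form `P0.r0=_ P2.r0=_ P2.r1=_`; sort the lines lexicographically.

P0.r0=0 P2.r0=0 P2.r1=0
P0.r0=0 P2.r0=0 P2.r1=2
P0.r0=0 P2.r0=2 P2.r1=0
P0.r0=0 P2.r0=2 P2.r1=2
P0.r0=2 P2.r0=0 P2.r1=0
P0.r0=2 P2.r0=0 P2.r1=2
P0.r0=2 P2.r0=2 P2.r1=2

outcome vector order: (P0.r0,P2.r0,P2.r1)
|TSO outcomes| = 7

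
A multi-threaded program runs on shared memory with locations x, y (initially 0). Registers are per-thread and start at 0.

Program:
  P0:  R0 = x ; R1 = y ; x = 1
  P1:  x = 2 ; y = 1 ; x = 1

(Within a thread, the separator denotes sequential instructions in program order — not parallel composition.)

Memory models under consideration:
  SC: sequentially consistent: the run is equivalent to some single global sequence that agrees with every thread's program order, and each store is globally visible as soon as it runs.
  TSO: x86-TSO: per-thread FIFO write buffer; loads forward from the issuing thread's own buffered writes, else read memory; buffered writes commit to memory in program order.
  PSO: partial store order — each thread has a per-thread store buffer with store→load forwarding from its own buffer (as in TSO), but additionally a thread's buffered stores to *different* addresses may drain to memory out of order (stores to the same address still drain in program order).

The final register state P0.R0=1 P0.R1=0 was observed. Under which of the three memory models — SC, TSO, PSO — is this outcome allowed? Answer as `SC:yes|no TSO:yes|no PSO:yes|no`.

outcome vector order: (P0.R0,P0.R1)
under SC → <0 0>; <0 1>; <1 1>; <2 0>; <2 1>
under TSO → <0 0>; <0 1>; <1 1>; <2 0>; <2 1>
under PSO → <0 0>; <0 1>; <1 0>; <1 1>; <2 0>; <2 1>
target <1 0> ∈ {PSO}

SC:no TSO:no PSO:yes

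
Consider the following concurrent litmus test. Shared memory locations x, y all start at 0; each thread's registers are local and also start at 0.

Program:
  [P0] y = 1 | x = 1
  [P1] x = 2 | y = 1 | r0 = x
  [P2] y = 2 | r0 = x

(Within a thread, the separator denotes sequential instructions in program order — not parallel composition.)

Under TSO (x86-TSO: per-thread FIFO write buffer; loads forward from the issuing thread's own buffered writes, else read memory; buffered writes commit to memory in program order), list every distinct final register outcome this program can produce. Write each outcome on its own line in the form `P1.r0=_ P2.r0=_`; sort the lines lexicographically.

outcome vector order: (P1.r0,P2.r0)
|TSO outcomes| = 6

P1.r0=1 P2.r0=0
P1.r0=1 P2.r0=1
P1.r0=1 P2.r0=2
P1.r0=2 P2.r0=0
P1.r0=2 P2.r0=1
P1.r0=2 P2.r0=2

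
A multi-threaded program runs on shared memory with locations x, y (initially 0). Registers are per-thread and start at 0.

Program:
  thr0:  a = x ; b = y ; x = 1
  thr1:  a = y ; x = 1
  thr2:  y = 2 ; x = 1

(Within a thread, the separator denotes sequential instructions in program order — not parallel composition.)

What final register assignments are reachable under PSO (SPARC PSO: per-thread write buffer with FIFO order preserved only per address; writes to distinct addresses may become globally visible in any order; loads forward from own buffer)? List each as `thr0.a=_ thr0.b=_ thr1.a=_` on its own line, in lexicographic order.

outcome vector order: (thr0.a,thr0.b,thr1.a)
|PSO outcomes| = 8

thr0.a=0 thr0.b=0 thr1.a=0
thr0.a=0 thr0.b=0 thr1.a=2
thr0.a=0 thr0.b=2 thr1.a=0
thr0.a=0 thr0.b=2 thr1.a=2
thr0.a=1 thr0.b=0 thr1.a=0
thr0.a=1 thr0.b=0 thr1.a=2
thr0.a=1 thr0.b=2 thr1.a=0
thr0.a=1 thr0.b=2 thr1.a=2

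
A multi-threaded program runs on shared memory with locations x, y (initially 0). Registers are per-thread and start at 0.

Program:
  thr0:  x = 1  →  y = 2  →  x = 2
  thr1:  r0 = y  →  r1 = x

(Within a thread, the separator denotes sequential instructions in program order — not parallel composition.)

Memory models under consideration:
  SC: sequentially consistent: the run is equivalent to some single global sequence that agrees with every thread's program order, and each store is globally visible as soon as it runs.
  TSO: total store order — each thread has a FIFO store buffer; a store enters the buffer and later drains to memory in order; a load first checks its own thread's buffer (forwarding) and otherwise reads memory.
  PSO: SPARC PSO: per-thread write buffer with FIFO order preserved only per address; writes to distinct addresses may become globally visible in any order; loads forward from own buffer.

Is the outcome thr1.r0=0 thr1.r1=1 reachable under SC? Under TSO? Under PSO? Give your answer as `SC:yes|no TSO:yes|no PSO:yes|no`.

SC:yes TSO:yes PSO:yes

outcome vector order: (thr1.r0,thr1.r1)
under SC → <0 0> <0 1> <0 2> <2 1> <2 2>
under TSO → <0 0> <0 1> <0 2> <2 1> <2 2>
under PSO → <0 0> <0 1> <0 2> <2 0> <2 1> <2 2>
target <0 1> ∈ {SC,TSO,PSO}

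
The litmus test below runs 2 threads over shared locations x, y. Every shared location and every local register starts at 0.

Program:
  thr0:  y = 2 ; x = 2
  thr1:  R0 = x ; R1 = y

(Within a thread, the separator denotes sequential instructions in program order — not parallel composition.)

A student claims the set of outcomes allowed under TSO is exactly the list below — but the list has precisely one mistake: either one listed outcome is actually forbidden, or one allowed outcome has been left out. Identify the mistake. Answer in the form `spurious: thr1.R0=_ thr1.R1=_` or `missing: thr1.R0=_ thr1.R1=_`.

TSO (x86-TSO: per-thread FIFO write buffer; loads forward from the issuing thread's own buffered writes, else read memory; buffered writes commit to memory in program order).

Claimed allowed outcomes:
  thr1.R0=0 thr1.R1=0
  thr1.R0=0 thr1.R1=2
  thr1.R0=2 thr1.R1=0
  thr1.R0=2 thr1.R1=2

outcome vector order: (thr1.R0,thr1.R1)
[TSO] allowed = {0/0, 0/2, 2/2}
claimed∖TSO = {2/0}

spurious: thr1.R0=2 thr1.R1=0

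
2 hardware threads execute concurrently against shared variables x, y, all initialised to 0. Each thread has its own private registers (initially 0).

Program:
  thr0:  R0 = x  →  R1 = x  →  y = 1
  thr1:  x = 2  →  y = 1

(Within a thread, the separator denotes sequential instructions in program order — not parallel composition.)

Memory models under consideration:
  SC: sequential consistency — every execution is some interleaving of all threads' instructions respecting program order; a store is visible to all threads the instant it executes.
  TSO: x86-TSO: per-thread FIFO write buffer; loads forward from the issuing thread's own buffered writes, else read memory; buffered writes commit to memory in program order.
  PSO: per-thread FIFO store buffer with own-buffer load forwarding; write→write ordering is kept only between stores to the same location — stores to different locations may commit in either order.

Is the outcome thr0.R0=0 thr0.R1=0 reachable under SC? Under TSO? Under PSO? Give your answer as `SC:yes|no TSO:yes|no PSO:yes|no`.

SC:yes TSO:yes PSO:yes

outcome vector order: (thr0.R0,thr0.R1)
SC (3): 0/0; 0/2; 2/2
TSO (3): 0/0; 0/2; 2/2
PSO (3): 0/0; 0/2; 2/2
target 0/0 ∈ {SC,TSO,PSO}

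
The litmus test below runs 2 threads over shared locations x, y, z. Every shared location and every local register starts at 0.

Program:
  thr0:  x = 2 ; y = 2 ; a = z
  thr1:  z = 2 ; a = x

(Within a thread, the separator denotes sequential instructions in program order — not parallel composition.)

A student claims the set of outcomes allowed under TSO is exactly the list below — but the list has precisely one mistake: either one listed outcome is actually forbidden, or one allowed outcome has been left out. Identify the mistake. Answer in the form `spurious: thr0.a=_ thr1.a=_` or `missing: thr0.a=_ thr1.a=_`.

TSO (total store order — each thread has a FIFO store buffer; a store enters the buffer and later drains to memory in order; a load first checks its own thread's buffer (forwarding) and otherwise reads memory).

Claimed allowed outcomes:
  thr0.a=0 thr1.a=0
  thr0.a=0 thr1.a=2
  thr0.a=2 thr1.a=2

outcome vector order: (thr0.a,thr1.a)
[TSO] allowed = {0/0, 0/2, 2/0, 2/2}
TSO∖claimed = {2/0}

missing: thr0.a=2 thr1.a=0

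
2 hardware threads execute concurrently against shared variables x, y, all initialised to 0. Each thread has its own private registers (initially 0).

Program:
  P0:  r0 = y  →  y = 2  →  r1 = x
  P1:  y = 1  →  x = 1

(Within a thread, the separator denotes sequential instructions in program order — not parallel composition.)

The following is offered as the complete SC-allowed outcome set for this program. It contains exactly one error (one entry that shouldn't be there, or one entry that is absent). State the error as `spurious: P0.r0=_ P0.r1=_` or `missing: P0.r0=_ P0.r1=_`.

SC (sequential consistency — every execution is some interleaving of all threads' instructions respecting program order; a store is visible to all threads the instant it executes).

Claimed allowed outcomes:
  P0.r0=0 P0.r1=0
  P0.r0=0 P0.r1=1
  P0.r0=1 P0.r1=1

missing: P0.r0=1 P0.r1=0

outcome vector order: (P0.r0,P0.r1)
under SC → (0,0), (0,1), (1,0), (1,1)
SC∖claimed = {(1,0)}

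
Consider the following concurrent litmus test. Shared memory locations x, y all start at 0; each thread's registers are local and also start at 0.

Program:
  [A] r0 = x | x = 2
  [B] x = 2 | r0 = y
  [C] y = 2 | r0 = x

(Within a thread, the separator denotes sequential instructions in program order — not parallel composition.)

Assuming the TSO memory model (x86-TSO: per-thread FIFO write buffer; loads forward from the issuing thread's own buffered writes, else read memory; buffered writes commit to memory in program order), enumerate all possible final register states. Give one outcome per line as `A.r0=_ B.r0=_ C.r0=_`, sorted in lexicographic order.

A.r0=0 B.r0=0 C.r0=0
A.r0=0 B.r0=0 C.r0=2
A.r0=0 B.r0=2 C.r0=0
A.r0=0 B.r0=2 C.r0=2
A.r0=2 B.r0=0 C.r0=0
A.r0=2 B.r0=0 C.r0=2
A.r0=2 B.r0=2 C.r0=0
A.r0=2 B.r0=2 C.r0=2

outcome vector order: (A.r0,B.r0,C.r0)
|TSO outcomes| = 8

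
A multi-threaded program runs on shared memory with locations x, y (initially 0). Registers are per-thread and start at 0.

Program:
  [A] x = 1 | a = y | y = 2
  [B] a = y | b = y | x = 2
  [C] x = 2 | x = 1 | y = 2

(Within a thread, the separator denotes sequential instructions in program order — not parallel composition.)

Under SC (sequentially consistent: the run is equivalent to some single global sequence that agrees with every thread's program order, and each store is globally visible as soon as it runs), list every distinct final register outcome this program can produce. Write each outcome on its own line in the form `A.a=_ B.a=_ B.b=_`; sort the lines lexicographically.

outcome vector order: (A.a,B.a,B.b)
|SC outcomes| = 6

A.a=0 B.a=0 B.b=0
A.a=0 B.a=0 B.b=2
A.a=0 B.a=2 B.b=2
A.a=2 B.a=0 B.b=0
A.a=2 B.a=0 B.b=2
A.a=2 B.a=2 B.b=2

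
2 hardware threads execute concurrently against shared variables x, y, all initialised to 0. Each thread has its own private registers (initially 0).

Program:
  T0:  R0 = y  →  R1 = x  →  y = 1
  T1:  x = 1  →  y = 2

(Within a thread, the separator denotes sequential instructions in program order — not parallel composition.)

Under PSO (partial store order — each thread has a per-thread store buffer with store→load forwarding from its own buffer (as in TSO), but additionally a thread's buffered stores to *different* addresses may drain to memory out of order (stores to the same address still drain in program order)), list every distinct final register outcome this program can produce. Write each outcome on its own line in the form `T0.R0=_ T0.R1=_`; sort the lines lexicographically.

T0.R0=0 T0.R1=0
T0.R0=0 T0.R1=1
T0.R0=2 T0.R1=0
T0.R0=2 T0.R1=1

outcome vector order: (T0.R0,T0.R1)
|PSO outcomes| = 4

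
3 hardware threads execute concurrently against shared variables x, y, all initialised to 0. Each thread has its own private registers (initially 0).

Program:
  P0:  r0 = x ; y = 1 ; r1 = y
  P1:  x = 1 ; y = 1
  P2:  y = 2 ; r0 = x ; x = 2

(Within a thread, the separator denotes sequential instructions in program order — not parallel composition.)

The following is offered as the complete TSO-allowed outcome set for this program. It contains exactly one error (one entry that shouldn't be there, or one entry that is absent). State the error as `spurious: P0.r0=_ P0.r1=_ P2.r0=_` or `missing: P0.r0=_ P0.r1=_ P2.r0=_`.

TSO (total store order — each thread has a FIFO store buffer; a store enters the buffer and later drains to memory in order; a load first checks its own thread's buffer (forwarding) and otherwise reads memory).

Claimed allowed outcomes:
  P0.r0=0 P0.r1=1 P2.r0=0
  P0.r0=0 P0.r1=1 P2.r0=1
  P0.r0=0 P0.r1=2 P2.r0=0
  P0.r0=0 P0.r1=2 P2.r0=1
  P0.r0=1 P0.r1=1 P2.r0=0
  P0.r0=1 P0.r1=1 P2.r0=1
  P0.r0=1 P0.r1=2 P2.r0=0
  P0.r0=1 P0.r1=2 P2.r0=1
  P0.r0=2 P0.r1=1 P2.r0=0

outcome vector order: (P0.r0,P0.r1,P2.r0)
under TSO → <0 1 0> <0 1 1> <0 2 0> <0 2 1> <1 1 0> <1 1 1> <1 2 0> <1 2 1> <2 1 0> <2 1 1>
TSO∖claimed = {<2 1 1>}

missing: P0.r0=2 P0.r1=1 P2.r0=1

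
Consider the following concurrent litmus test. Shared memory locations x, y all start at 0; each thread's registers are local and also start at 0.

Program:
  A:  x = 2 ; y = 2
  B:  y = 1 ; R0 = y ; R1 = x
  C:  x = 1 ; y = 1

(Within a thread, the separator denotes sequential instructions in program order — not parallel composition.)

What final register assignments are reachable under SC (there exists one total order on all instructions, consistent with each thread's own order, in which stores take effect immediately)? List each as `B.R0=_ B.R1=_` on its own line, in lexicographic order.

B.R0=1 B.R1=0
B.R0=1 B.R1=1
B.R0=1 B.R1=2
B.R0=2 B.R1=1
B.R0=2 B.R1=2

outcome vector order: (B.R0,B.R1)
|SC outcomes| = 5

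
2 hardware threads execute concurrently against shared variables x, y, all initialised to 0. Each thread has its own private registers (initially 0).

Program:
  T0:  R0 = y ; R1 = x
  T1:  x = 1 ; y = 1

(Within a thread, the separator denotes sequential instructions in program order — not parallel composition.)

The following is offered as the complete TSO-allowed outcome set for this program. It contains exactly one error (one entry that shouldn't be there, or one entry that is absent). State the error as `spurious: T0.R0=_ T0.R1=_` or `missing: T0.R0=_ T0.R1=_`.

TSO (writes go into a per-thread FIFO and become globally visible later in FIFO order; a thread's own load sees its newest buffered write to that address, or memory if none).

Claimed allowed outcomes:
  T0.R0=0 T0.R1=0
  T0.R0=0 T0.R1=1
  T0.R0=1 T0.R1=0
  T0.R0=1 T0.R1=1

spurious: T0.R0=1 T0.R1=0

outcome vector order: (T0.R0,T0.R1)
TSO (3): 0/0; 0/1; 1/1
claimed∖TSO = {1/0}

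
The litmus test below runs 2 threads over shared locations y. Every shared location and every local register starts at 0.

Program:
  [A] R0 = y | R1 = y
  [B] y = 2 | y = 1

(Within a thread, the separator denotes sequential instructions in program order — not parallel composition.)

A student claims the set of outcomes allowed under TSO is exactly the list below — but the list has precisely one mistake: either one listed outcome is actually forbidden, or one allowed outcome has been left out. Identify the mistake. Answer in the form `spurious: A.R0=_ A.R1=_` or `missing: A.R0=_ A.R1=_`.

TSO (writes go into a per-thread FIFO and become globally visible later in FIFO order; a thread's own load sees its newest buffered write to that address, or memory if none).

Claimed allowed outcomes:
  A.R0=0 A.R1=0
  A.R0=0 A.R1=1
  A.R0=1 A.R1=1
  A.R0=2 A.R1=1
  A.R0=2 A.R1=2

outcome vector order: (A.R0,A.R1)
TSO: 6 outcomes — {(0,0); (0,1); (0,2); (1,1); (2,1); (2,2)}
TSO∖claimed = {(0,2)}

missing: A.R0=0 A.R1=2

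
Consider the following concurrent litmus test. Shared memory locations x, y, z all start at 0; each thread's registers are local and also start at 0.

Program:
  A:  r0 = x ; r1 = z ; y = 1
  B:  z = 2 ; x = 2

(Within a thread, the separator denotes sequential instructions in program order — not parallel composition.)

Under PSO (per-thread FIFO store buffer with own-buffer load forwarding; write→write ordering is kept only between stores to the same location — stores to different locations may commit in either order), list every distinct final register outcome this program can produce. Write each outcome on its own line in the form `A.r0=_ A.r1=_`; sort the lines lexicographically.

outcome vector order: (A.r0,A.r1)
|PSO outcomes| = 4

A.r0=0 A.r1=0
A.r0=0 A.r1=2
A.r0=2 A.r1=0
A.r0=2 A.r1=2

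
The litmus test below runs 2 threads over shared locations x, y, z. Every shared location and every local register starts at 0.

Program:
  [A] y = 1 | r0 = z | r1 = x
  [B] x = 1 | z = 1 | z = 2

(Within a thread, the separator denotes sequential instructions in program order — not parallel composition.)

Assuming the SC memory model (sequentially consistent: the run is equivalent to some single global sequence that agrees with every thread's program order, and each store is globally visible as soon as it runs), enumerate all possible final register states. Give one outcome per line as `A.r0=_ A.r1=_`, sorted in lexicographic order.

outcome vector order: (A.r0,A.r1)
|SC outcomes| = 4

A.r0=0 A.r1=0
A.r0=0 A.r1=1
A.r0=1 A.r1=1
A.r0=2 A.r1=1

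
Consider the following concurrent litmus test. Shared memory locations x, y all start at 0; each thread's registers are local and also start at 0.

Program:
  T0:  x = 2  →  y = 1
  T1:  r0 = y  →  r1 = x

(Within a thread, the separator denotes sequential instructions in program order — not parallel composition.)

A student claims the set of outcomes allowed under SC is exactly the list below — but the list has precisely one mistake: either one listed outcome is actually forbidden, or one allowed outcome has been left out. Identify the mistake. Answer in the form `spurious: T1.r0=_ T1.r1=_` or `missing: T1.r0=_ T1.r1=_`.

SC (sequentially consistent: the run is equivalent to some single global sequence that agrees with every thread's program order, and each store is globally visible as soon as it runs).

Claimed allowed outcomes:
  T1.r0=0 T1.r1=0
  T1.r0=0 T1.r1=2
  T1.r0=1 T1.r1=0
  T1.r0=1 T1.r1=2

outcome vector order: (T1.r0,T1.r1)
SC (3): (0,0) (0,2) (1,2)
claimed∖SC = {(1,0)}

spurious: T1.r0=1 T1.r1=0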